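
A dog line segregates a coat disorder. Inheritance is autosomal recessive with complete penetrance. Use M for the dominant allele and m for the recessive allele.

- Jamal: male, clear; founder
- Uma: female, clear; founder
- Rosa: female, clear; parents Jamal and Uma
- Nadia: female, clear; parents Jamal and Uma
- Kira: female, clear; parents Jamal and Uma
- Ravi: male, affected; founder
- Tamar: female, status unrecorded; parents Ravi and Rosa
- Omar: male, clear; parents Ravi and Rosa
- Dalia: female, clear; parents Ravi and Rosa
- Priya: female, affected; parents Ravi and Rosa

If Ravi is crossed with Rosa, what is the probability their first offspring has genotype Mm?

Ravi is affected, so Ravi is mm.
Rosa is clear so carries M and passed m to Priya (mm), so Rosa is Mm.
The cross gives 1/2 Mm : 1/2 mm, so P(offspring has genotype Mm) = 1/2.

1/2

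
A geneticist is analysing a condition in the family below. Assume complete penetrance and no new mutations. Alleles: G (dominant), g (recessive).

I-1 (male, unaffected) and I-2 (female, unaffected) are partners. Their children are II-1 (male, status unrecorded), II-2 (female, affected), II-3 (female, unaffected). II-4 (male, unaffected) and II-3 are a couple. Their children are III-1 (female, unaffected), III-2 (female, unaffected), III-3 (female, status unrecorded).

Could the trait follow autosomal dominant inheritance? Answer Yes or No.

Under autosomal dominant, II-2 (affected, female) cannot arise from I-1 (unaffected) × I-2 (unaffected).

No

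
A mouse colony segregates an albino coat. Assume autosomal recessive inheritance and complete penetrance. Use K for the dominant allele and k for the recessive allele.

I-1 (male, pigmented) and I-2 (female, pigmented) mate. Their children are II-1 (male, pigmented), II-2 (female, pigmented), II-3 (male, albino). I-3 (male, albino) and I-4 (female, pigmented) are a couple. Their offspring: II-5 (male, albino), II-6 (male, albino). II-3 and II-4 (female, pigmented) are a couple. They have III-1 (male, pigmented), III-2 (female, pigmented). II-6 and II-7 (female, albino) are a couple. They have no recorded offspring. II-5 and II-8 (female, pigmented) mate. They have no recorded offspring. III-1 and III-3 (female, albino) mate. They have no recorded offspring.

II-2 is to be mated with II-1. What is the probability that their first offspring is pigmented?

I-1 is pigmented so carries K and passed k to II-3 (kk), so I-1 is Kk.
I-2 is pigmented so carries K and passed k to II-3 (kk), so I-2 is Kk.
II-2 is a pigmented offspring of I-1 (Kk) × I-2 (Kk), whose cross gives 1/4 KK : 1/2 Kk : 1/4 kk; conditioning on being pigmented, II-2 is KK with probability 1/3, Kk with probability 2/3.
II-1 is a pigmented offspring of I-1 (Kk) × I-2 (Kk), whose cross gives 1/4 KK : 1/2 Kk : 1/4 kk; conditioning on being pigmented, II-1 is KK with probability 1/3, Kk with probability 2/3.
Summing over parental genotype combinations, P(offspring is pigmented) = 1/9·1 + 2/9·1 + 2/9·1 + 4/9·3/4 = 8/9.

8/9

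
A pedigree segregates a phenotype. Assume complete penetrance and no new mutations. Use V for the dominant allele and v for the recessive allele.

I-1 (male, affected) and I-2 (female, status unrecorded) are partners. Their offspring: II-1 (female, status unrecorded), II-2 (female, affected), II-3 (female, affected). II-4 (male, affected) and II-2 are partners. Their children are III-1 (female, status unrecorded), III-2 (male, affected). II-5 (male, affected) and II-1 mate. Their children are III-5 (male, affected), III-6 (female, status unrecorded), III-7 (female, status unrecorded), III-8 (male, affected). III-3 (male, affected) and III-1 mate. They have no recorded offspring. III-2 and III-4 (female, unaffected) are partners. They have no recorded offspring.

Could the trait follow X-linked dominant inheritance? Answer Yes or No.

A consistent assignment under X-linked dominant exists: I-1 X^V Y, I-2 X^V X^V, II-1 X^V X^V, II-2 X^V X^V, II-3 X^V X^V, II-4 X^V Y, II-5 X^V Y, III-1 X^V X^V, III-2 X^V Y, III-3 X^V Y, III-4 X^v X^v, III-5 X^V Y, III-6 X^V X^V, III-7 X^V X^V, III-8 X^V Y.
In this assignment every recorded phenotype matches its genotype and every non-founder's genotype is obtainable from its parents' genotypes, so the pedigree is consistent.

Yes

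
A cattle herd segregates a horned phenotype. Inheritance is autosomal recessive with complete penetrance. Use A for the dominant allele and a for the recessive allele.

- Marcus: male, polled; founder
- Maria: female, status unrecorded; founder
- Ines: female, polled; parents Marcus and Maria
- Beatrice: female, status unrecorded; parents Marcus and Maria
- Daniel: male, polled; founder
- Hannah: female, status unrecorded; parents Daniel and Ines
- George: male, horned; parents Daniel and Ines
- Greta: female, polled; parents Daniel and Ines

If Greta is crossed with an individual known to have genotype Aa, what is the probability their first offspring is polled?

5/6

Daniel is polled so carries A and passed a to George (aa), so Daniel is Aa.
Ines is polled so carries A and passed a to George (aa), so Ines is Aa.
Greta is a polled offspring of Daniel (Aa) × Ines (Aa), whose cross gives 1/4 AA : 1/2 Aa : 1/4 aa; conditioning on being polled, Greta is AA with probability 1/3, Aa with probability 2/3.
Summing over parental genotype combinations, P(offspring is polled) = 1/3·1 + 2/3·3/4 = 5/6.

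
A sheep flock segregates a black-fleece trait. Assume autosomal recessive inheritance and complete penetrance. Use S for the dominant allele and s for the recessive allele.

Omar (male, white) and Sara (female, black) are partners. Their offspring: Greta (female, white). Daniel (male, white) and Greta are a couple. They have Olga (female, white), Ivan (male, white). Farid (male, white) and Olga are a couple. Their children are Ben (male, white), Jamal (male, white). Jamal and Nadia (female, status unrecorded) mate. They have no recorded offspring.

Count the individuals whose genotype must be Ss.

1

Obligate heterozygotes: Greta is white so carries S and received s from Sara (ss), so Greta is Ss.
Every other individual is either homozygous by phenotype or has at least one consistent homozygous assignment, so the count is 1.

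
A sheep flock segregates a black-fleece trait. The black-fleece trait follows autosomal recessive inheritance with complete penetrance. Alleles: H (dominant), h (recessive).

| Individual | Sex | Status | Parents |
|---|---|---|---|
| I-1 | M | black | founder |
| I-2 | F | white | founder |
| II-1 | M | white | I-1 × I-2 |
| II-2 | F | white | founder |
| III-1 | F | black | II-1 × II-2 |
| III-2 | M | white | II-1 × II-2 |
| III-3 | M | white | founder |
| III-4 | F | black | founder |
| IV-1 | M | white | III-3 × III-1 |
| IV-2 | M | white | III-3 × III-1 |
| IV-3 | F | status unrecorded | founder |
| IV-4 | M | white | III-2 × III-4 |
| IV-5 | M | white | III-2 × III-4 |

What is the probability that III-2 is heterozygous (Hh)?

II-1 is white so carries H and received h from I-1 (hh), so II-1 is Hh.
II-2 is white so carries H and passed h to III-1 (hh), so II-2 is Hh.
Their cross gives offspring ratios 1/4 HH : 1/2 Hh : 1/4 hh. Conditioning on III-2 being white, P(Hh) = 1/2 / 3/4 = 2/3 before taking III-2's own offspring into account.
III-4 is black, so III-4 is hh.
Now use III-2's offspring. Probability of each recorded status — white son IV-4: 1/2 if III-2 is Hh, 1 if HH; white son IV-5: 1/2 if III-2 is Hh, 1 if HH.
Bayes: P(Hh) = 2/3·1/4 / (2/3·1/4 + 1/3·1) = 1/3.

1/3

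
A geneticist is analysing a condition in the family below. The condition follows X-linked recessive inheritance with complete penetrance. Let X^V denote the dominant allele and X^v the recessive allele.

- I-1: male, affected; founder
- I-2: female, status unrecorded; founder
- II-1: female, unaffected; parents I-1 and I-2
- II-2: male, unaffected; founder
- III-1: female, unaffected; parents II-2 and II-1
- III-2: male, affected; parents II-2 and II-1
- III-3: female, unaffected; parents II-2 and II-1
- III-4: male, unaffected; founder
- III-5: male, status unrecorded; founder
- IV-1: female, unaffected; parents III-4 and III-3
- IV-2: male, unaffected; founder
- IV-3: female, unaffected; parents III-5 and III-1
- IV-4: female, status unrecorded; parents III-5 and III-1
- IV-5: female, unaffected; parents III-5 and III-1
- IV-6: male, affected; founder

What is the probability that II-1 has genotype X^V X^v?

II-1 is unaffected so carries V and received v from I-1 (X^v Y), so II-1 is X^V X^v, giving P(X^V X^v) = 1.

1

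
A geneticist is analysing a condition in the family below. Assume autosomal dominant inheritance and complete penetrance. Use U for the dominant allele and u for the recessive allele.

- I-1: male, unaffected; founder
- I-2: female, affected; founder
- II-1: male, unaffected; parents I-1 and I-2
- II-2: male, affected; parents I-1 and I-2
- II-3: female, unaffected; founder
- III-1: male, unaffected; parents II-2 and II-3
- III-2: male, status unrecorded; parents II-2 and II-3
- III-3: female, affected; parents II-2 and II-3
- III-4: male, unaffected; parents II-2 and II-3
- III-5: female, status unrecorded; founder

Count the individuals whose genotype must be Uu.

Obligate heterozygotes: I-2 is affected so carries U and passed u to II-1 (uu), so I-2 is Uu; II-2 is affected so carries U and received u from I-1 (uu), so II-2 is Uu; III-3 is affected so carries U and received u from II-3 (uu), so III-3 is Uu.
Every other individual is either homozygous by phenotype or has at least one consistent homozygous assignment, so the count is 3.

3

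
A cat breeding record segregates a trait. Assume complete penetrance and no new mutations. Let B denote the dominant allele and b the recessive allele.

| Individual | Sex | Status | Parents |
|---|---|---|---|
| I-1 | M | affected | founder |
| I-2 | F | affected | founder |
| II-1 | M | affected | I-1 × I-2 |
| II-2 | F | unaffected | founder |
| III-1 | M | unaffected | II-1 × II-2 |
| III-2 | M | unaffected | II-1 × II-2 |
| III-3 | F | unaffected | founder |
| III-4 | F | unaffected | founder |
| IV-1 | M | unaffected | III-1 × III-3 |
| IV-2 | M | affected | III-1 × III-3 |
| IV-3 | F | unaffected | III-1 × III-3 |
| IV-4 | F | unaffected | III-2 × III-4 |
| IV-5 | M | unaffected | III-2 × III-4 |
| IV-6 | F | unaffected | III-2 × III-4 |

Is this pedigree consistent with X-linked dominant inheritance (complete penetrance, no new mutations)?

Under X-linked dominant, IV-2 (affected, male) cannot arise from III-1 (unaffected) × III-3 (unaffected).

No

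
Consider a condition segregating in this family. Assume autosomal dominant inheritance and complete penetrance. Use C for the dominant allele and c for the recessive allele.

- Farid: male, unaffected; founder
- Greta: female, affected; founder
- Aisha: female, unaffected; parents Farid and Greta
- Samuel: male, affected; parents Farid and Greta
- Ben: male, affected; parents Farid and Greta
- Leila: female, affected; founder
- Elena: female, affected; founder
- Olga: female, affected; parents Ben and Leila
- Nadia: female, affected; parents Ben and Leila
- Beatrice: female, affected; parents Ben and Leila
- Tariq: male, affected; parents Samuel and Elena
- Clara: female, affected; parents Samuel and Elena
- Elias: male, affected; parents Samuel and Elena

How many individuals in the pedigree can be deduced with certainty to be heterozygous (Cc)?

3

Obligate heterozygotes: Greta is affected so carries C and passed c to Aisha (cc), so Greta is Cc; Samuel is affected so carries C and received c from Farid (cc), so Samuel is Cc; Ben is affected so carries C and received c from Farid (cc), so Ben is Cc.
Every other individual is either homozygous by phenotype or has at least one consistent homozygous assignment, so the count is 3.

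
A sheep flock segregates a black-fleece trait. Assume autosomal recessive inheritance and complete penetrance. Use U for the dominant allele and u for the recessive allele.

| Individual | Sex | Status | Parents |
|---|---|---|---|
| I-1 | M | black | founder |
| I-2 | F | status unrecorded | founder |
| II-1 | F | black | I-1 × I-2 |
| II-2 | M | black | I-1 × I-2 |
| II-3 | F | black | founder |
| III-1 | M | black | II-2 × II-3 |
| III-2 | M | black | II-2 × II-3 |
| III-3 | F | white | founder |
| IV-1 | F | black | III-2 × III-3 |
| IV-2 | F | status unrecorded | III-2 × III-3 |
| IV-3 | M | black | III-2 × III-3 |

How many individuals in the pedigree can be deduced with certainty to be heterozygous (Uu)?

Obligate heterozygotes: III-3 is white so carries U and passed u to IV-1 (uu), so III-3 is Uu.
Every other individual is either homozygous by phenotype or has at least one consistent homozygous assignment, so the count is 1.

1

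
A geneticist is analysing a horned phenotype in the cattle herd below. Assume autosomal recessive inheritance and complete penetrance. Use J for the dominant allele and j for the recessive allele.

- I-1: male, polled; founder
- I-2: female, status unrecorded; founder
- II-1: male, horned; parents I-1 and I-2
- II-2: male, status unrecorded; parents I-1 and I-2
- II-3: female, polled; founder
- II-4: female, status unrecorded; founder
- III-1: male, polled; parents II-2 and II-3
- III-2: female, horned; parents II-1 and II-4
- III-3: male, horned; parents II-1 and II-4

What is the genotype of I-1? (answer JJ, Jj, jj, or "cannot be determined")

Jj

From phenotype alone, I-1 is JJ or Jj.
I-1 is polled so carries J and passed j to II-1 (jj), so I-1 is Jj.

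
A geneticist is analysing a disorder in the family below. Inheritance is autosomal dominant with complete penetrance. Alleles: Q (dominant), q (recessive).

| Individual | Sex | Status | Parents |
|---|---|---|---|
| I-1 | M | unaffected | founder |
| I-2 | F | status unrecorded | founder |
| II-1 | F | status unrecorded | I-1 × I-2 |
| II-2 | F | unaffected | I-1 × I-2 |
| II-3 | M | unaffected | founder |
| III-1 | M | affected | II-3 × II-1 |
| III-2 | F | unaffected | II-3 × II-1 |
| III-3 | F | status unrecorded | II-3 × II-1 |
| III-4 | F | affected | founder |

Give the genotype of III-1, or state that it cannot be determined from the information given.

Qq

From phenotype alone, III-1 is QQ or Qq.
III-1 is affected so carries Q and received q from II-3 (qq), so III-1 is Qq.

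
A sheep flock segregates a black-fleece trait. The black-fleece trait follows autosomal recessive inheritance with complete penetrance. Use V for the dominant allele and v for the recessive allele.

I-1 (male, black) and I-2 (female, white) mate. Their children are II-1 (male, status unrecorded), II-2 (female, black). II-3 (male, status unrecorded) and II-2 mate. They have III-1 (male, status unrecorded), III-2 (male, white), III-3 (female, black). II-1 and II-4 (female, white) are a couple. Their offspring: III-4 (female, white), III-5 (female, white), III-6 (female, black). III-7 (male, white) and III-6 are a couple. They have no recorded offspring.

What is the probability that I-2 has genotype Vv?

I-2 is white so carries V and passed v to II-2 (vv), so I-2 is Vv, giving P(Vv) = 1.

1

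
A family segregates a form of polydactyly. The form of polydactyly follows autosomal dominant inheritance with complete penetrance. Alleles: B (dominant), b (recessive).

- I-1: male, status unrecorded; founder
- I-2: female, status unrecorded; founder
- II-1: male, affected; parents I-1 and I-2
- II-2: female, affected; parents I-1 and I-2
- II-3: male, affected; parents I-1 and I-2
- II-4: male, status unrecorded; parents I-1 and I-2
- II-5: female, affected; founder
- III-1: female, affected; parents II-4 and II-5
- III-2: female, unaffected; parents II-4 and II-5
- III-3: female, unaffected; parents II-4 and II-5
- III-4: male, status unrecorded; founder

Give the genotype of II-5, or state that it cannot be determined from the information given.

Bb

From phenotype alone, II-5 is BB or Bb.
II-5 is affected so carries B and passed b to III-2 (bb), so II-5 is Bb.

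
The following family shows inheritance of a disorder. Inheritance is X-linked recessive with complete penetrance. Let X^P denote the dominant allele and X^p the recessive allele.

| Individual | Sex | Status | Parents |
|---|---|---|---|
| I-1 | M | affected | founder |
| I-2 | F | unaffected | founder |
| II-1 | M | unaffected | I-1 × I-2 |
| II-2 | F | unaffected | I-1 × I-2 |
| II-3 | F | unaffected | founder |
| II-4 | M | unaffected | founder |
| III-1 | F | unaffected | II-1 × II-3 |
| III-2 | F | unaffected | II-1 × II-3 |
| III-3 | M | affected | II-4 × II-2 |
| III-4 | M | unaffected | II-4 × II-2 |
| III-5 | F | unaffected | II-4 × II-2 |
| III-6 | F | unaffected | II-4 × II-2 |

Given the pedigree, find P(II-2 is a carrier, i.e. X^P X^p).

1

II-2 is unaffected so carries P and received p from I-1 (X^p Y), so II-2 is X^P X^p, giving P(X^P X^p) = 1.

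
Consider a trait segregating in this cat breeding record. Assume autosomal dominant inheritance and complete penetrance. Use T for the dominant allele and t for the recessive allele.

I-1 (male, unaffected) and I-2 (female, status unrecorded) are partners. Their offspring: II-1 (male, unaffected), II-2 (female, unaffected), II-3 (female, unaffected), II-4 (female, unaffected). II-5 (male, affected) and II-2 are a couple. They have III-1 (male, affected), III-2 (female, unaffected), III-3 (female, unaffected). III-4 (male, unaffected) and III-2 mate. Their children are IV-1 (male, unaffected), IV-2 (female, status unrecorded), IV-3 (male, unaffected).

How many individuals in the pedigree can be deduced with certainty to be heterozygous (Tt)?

Obligate heterozygotes: II-5 is affected so carries T and passed t to III-2 (tt), so II-5 is Tt; III-1 is affected so carries T and received t from II-2 (tt), so III-1 is Tt.
Every other individual is either homozygous by phenotype or has at least one consistent homozygous assignment, so the count is 2.

2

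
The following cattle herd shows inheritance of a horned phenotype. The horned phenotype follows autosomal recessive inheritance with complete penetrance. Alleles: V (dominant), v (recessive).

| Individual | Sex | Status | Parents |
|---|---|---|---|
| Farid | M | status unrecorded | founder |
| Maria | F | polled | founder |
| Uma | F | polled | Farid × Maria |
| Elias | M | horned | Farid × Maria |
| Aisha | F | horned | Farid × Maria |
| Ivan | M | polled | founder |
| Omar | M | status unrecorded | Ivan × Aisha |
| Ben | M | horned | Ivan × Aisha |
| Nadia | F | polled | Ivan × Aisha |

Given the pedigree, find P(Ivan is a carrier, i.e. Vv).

Ivan is polled so carries V and passed v to Ben (vv), so Ivan is Vv, giving P(Vv) = 1.

1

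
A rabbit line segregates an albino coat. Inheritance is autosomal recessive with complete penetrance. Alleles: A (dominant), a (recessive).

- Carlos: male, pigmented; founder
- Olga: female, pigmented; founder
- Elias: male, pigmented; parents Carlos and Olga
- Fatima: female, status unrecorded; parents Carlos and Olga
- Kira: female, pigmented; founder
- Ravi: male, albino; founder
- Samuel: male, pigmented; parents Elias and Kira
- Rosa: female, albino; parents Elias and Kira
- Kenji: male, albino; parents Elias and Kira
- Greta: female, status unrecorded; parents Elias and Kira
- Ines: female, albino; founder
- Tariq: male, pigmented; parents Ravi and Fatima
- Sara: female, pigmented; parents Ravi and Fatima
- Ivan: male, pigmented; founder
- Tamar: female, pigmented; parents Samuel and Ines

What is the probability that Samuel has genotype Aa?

1/2

Elias is pigmented so carries A and passed a to Rosa (aa), so Elias is Aa.
Kira is pigmented so carries A and passed a to Rosa (aa), so Kira is Aa.
Their cross gives offspring ratios 1/4 AA : 1/2 Aa : 1/4 aa. Conditioning on Samuel being pigmented, P(Aa) = 1/2 / 3/4 = 2/3 before taking Samuel's own offspring into account.
Ines is albino, so Ines is aa.
Now use Samuel's offspring. Probability of each recorded status — pigmented daughter Tamar: 1/2 if Samuel is Aa, 1 if AA.
Bayes: P(Aa) = 2/3·1/2 / (2/3·1/2 + 1/3·1) = 1/2.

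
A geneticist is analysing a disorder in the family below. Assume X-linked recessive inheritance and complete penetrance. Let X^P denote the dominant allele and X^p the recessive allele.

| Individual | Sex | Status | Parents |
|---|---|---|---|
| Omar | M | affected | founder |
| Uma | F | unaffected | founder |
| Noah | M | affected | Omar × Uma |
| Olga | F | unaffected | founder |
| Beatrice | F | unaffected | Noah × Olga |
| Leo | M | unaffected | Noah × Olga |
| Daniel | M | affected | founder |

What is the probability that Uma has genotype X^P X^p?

1

Uma is unaffected so carries P and passed p to Noah (X^p Y), so Uma is X^P X^p, giving P(X^P X^p) = 1.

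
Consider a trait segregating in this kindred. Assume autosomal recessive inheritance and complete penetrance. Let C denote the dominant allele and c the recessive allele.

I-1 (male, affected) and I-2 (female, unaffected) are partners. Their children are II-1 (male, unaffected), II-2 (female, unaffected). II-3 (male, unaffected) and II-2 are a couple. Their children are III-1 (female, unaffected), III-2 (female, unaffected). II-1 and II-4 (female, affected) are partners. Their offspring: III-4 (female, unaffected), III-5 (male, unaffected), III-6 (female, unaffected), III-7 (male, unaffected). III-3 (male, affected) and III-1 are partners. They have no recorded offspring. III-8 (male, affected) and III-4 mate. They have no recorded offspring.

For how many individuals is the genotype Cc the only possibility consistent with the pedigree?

6

Obligate heterozygotes: II-1 is unaffected so carries C and received c from I-1 (cc), so II-1 is Cc; II-2 is unaffected so carries C and received c from I-1 (cc), so II-2 is Cc; III-4 is unaffected so carries C and received c from II-4 (cc), so III-4 is Cc; III-5 is unaffected so carries C and received c from II-4 (cc), so III-5 is Cc; III-6 is unaffected so carries C and received c from II-4 (cc), so III-6 is Cc; III-7 is unaffected so carries C and received c from II-4 (cc), so III-7 is Cc.
Every other individual is either homozygous by phenotype or has at least one consistent homozygous assignment, so the count is 6.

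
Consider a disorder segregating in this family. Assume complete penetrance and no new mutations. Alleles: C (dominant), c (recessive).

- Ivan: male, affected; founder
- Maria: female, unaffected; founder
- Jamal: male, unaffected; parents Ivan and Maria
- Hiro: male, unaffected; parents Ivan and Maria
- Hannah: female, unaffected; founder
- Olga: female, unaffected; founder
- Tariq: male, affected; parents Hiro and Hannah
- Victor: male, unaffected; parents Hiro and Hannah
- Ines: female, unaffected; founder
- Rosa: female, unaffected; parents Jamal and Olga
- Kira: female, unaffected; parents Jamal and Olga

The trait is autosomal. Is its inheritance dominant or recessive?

Hiro and Hannah are both unaffected yet have an affected child Tariq. Under dominance, an affected child requires at least one affected parent, so the trait cannot be dominant.

recessive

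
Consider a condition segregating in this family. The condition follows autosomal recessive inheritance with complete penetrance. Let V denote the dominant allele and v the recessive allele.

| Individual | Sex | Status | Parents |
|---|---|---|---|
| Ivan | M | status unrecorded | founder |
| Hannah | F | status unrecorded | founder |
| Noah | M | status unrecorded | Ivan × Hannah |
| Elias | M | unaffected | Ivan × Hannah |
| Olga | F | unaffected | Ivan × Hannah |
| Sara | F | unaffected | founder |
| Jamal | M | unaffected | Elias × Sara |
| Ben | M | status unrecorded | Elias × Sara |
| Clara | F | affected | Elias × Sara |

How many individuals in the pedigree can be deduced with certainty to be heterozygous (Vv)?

Obligate heterozygotes: Elias is unaffected so carries V and passed v to Clara (vv), so Elias is Vv; Sara is unaffected so carries V and passed v to Clara (vv), so Sara is Vv.
Every other individual is either homozygous by phenotype or has at least one consistent homozygous assignment, so the count is 2.

2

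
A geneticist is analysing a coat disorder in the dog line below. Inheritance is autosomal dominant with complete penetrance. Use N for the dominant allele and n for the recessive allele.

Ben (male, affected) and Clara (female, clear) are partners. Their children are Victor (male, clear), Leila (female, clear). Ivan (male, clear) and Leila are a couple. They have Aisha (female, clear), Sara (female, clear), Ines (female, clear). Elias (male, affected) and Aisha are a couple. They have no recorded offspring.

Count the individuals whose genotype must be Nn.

1

Obligate heterozygotes: Ben is affected so carries N and passed n to Victor (nn), so Ben is Nn.
Every other individual is either homozygous by phenotype or has at least one consistent homozygous assignment, so the count is 1.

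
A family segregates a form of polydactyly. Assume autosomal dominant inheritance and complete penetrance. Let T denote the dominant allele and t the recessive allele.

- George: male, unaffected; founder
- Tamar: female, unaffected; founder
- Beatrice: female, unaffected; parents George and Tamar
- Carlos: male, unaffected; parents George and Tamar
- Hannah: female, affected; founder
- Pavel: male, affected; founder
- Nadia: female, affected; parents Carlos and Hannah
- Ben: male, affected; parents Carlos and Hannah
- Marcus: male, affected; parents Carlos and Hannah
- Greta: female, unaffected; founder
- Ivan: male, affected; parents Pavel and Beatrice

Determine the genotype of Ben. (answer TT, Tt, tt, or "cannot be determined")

Tt

From phenotype alone, Ben is TT or Tt.
Ben is affected so carries T and received t from Carlos (tt), so Ben is Tt.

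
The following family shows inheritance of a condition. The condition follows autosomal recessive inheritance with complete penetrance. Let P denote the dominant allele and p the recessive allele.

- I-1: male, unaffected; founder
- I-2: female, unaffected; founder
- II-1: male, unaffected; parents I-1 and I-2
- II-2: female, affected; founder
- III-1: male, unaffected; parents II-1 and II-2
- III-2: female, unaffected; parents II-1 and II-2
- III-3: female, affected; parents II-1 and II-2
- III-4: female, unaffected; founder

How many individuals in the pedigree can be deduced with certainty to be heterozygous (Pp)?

Obligate heterozygotes: II-1 is unaffected so carries P and passed p to III-3 (pp), so II-1 is Pp; III-1 is unaffected so carries P and received p from II-2 (pp), so III-1 is Pp; III-2 is unaffected so carries P and received p from II-2 (pp), so III-2 is Pp.
Every other individual is either homozygous by phenotype or has at least one consistent homozygous assignment, so the count is 3.

3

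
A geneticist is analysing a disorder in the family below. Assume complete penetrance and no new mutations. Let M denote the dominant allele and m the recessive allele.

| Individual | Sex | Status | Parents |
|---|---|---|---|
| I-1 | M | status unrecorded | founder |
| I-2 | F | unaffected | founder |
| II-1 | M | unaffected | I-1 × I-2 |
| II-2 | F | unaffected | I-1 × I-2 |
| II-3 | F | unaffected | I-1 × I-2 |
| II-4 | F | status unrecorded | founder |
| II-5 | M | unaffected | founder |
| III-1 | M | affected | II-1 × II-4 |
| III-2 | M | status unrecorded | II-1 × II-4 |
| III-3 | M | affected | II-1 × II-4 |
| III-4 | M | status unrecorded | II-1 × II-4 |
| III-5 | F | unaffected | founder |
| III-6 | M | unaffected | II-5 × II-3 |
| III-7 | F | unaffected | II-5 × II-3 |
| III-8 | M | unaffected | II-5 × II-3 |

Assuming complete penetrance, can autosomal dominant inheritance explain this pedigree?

Yes

A consistent assignment under autosomal dominant exists: I-1 Mm, I-2 mm, II-1 mm, II-2 mm, II-3 mm, II-4 MM, II-5 mm, III-1 Mm, III-2 Mm, III-3 Mm, III-4 Mm, III-5 mm, III-6 mm, III-7 mm, III-8 mm.
In this assignment every recorded phenotype matches its genotype and every non-founder's genotype is obtainable from its parents' genotypes, so the pedigree is consistent.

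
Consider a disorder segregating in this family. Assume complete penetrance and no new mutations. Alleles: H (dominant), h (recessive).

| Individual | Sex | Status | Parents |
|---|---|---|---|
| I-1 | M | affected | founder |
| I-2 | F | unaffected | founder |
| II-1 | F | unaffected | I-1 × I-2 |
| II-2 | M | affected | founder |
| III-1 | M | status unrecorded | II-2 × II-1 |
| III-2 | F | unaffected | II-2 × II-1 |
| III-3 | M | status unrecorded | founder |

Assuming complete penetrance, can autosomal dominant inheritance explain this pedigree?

Yes

A consistent assignment under autosomal dominant exists: I-1 Hh, I-2 hh, II-1 hh, II-2 Hh, III-1 Hh, III-2 hh, III-3 HH.
In this assignment every recorded phenotype matches its genotype and every non-founder's genotype is obtainable from its parents' genotypes, so the pedigree is consistent.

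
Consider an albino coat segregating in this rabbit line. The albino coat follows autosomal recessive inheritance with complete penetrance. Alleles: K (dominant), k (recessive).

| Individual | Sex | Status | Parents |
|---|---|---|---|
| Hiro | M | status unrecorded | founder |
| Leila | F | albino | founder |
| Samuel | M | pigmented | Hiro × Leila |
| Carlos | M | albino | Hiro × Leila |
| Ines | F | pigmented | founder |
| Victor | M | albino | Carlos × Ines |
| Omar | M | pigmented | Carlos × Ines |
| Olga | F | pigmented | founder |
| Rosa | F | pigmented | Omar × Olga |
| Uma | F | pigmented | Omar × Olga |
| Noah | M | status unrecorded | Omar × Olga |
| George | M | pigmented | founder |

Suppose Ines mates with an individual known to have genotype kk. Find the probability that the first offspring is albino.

1/2

Ines is pigmented so carries K and passed k to Victor (kk), so Ines is Kk.
The cross gives 1/2 Kk : 1/2 kk, so P(offspring is albino) = 1/2.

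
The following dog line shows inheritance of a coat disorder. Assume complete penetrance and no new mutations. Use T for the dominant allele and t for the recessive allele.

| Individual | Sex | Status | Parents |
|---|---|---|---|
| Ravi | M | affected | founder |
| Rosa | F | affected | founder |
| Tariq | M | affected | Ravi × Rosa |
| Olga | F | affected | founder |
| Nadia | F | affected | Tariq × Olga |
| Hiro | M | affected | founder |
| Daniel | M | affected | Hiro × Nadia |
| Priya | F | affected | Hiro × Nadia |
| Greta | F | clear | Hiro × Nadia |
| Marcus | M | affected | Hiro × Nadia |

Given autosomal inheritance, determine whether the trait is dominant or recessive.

Hiro and Nadia are both affected yet have a clear child Greta. Under a recessive model two affected parents are homozygous and every child would be affected, so the trait cannot be recessive.

dominant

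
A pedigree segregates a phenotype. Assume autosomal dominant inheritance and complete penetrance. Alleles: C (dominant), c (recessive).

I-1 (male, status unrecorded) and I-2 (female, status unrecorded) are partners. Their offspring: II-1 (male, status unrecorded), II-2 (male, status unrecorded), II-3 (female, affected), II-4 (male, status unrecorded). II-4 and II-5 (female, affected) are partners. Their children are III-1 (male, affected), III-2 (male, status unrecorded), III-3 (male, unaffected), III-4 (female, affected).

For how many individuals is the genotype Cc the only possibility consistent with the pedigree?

1

Obligate heterozygotes: II-5 is affected so carries C and passed c to III-3 (cc), so II-5 is Cc.
Every other individual is either homozygous by phenotype or has at least one consistent homozygous assignment, so the count is 1.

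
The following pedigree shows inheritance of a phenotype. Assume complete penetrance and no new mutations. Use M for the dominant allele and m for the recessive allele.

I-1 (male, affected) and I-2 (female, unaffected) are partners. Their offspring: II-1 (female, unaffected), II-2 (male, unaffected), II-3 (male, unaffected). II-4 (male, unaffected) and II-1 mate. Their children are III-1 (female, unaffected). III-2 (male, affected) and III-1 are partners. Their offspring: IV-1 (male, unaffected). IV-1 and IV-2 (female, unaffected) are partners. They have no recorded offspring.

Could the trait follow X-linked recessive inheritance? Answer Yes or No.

A consistent assignment under X-linked recessive exists: I-1 X^m Y, I-2 X^M X^M, II-1 X^M X^m, II-2 X^M Y, II-3 X^M Y, II-4 X^M Y, III-1 X^M X^M, III-2 X^m Y, IV-1 X^M Y, IV-2 X^M X^M.
In this assignment every recorded phenotype matches its genotype and every non-founder's genotype is obtainable from its parents' genotypes, so the pedigree is consistent.

Yes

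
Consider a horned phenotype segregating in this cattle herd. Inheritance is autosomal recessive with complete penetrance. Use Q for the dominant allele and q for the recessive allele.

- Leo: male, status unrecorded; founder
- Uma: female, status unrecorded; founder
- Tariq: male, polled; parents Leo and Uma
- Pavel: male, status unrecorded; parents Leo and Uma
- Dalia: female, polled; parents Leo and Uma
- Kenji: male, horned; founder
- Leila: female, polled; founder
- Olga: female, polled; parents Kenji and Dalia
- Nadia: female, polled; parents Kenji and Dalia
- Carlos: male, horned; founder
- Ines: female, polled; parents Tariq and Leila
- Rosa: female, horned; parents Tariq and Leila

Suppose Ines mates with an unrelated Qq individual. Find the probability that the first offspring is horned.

1/6

Tariq is polled so carries Q and passed q to Rosa (qq), so Tariq is Qq.
Leila is polled so carries Q and passed q to Rosa (qq), so Leila is Qq.
Ines is a polled offspring of Tariq (Qq) × Leila (Qq), whose cross gives 1/4 QQ : 1/2 Qq : 1/4 qq; conditioning on being polled, Ines is QQ with probability 1/3, Qq with probability 2/3.
Summing over parental genotype combinations, P(offspring is horned) = 2/3·1/4 = 1/6.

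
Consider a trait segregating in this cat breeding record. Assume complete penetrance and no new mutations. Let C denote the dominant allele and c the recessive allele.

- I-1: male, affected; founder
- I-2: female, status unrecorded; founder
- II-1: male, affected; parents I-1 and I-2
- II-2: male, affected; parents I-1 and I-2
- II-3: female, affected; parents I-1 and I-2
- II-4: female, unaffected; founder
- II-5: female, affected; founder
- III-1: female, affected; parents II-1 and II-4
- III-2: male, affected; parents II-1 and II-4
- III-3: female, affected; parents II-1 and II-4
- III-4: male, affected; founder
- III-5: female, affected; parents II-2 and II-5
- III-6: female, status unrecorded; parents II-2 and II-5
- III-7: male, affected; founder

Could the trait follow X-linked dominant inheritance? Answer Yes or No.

No

Under X-linked dominant, III-2 (affected, male) cannot arise from II-1 (affected) × II-4 (unaffected).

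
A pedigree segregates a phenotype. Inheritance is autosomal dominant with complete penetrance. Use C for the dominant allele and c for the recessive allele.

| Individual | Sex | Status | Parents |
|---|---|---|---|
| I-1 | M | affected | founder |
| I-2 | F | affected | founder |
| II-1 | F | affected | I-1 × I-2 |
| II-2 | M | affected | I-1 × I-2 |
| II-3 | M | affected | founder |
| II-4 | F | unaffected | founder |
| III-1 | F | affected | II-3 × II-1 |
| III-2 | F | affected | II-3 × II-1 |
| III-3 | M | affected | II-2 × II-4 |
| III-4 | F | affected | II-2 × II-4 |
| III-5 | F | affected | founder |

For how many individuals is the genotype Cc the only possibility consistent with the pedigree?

Obligate heterozygotes: III-3 is affected so carries C and received c from II-4 (cc), so III-3 is Cc; III-4 is affected so carries C and received c from II-4 (cc), so III-4 is Cc.
Every other individual is either homozygous by phenotype or has at least one consistent homozygous assignment, so the count is 2.

2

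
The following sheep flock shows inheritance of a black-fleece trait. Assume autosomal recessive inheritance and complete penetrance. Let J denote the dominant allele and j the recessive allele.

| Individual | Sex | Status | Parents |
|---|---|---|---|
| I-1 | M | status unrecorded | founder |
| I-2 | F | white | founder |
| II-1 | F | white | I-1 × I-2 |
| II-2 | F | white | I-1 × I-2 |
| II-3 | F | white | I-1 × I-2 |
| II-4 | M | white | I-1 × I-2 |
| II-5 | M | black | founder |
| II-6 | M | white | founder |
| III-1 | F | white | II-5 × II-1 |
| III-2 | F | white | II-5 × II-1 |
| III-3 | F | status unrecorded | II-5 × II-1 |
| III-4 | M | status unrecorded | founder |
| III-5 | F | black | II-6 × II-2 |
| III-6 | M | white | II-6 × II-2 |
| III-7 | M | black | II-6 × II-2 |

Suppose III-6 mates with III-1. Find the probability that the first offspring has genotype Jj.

1/2

II-6 is white so carries J and passed j to III-5 (jj), so II-6 is Jj.
II-2 is white so carries J and passed j to III-5 (jj), so II-2 is Jj.
III-6 is a white offspring of II-6 (Jj) × II-2 (Jj), whose cross gives 1/4 JJ : 1/2 Jj : 1/4 jj; conditioning on being white, III-6 is JJ with probability 1/3, Jj with probability 2/3.
III-1 is white so carries J and received j from II-5 (jj), so III-1 is Jj.
Summing over parental genotype combinations, P(offspring has genotype Jj) = 1/3·1/2 + 2/3·1/2 = 1/2.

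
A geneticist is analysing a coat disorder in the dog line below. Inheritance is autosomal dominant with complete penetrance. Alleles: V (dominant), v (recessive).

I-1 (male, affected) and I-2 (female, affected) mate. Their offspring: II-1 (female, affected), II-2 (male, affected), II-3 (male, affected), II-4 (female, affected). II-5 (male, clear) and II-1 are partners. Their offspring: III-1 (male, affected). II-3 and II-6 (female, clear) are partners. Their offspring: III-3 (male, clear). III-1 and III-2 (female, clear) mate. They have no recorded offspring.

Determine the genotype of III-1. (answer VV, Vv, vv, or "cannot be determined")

Vv

From phenotype alone, III-1 is VV or Vv.
III-1 is affected so carries V and received v from II-5 (vv), so III-1 is Vv.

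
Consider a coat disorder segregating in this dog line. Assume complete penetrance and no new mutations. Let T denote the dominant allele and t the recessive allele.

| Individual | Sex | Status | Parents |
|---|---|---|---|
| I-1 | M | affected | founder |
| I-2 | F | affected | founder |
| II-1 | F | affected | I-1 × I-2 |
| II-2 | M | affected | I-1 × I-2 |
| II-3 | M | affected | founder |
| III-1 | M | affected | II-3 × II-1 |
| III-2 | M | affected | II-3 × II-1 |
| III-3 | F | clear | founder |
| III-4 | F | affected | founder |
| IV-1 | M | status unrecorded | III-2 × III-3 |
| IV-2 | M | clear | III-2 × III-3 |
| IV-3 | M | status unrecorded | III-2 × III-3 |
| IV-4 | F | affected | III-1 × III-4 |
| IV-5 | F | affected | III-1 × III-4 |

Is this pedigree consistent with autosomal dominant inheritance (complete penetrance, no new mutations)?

A consistent assignment under autosomal dominant exists: I-1 TT, I-2 TT, II-1 TT, II-2 TT, II-3 Tt, III-1 TT, III-2 Tt, III-3 tt, III-4 TT, IV-1 Tt, IV-2 tt, IV-3 Tt, IV-4 TT, IV-5 TT.
In this assignment every recorded phenotype matches its genotype and every non-founder's genotype is obtainable from its parents' genotypes, so the pedigree is consistent.

Yes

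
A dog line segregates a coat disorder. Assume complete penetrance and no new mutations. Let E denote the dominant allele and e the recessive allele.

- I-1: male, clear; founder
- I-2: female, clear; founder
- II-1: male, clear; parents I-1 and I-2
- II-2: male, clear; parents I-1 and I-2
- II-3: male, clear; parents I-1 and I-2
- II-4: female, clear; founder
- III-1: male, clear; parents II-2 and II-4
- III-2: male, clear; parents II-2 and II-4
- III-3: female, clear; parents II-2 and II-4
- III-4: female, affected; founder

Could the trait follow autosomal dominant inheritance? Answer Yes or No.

A consistent assignment under autosomal dominant exists: I-1 ee, I-2 ee, II-1 ee, II-2 ee, II-3 ee, II-4 ee, III-1 ee, III-2 ee, III-3 ee, III-4 EE.
In this assignment every recorded phenotype matches its genotype and every non-founder's genotype is obtainable from its parents' genotypes, so the pedigree is consistent.

Yes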